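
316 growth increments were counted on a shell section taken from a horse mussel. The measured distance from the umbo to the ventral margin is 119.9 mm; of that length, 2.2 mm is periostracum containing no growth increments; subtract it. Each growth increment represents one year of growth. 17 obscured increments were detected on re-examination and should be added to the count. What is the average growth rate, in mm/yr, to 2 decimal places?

0.35 mm/yr

Correcting the raw count gives 316 + 17 = 333 true growth increments.
Net length = 119.9 − 2.2 = 117.7 mm.
Extension rate ≈ 117.7 / 333 = 0.35 mm/yr.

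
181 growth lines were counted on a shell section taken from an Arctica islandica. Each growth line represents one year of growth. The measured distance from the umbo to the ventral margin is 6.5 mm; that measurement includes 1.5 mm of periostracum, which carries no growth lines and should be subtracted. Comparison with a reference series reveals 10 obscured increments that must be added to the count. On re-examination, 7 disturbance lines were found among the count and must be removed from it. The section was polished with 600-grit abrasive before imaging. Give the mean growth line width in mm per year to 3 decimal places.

True growth line count = 181 − 7 + 10 = 184.
Net length = 6.5 − 1.5 = 5.0 mm.
5.0 mm over 184 years gives 5.0 / 184 ≈ 0.027 mm per year.

0.027 mm per year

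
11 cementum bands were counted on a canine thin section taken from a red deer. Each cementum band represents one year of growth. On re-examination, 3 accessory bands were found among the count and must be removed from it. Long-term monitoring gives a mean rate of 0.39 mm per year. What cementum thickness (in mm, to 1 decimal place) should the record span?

After corrections the count is 11 − 3 = 8 cementum bands.
8 years at 0.39 mm/year gives 0.39 × 8 = 3.1 mm.

3.1 mm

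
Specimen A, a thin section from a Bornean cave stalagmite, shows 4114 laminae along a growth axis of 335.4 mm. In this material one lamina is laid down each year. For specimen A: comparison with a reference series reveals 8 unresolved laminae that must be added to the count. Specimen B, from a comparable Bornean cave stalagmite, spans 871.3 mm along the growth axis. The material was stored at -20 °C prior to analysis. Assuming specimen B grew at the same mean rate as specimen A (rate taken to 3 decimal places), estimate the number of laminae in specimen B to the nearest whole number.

Specimen A: true lamina count = 4114 + 8 = 4122.
A: Mean rate = 335.4 mm / 4122 years ≈ 0.081 mm per year.
B spans 871.3 / 0.081 = 10756.79 years ≈ 10757 laminae.

10757 laminae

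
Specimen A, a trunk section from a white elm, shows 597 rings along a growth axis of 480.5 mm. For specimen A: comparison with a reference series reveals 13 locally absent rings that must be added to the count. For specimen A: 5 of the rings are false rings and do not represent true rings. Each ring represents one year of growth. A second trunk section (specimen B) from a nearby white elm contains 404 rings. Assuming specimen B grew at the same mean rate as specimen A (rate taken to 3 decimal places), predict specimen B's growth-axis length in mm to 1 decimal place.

320.8 mm

Specimen A: true ring count = 597 − 5 + 13 = 605.
A: Mean rate = 480.5 mm / 605 years ≈ 0.794 mm/year.
Length of B = 0.794 × 404 = 320.8 mm.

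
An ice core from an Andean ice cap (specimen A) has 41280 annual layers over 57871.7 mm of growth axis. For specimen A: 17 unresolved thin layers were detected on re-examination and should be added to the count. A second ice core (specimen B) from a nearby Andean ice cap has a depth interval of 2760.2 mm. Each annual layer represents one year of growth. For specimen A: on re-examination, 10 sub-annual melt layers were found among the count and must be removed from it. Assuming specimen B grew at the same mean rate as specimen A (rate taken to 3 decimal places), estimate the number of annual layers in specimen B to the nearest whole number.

1969 annual layers

Specimen A: adjusted count: 41280 − 10 + 17 = 41287 annual layers.
A: Extension rate ≈ 57871.7 / 41287 = 1.402 mm/yr.
For B, 2760.2 / 1.402 = 1968.76 years ≈ 1969 annual layers.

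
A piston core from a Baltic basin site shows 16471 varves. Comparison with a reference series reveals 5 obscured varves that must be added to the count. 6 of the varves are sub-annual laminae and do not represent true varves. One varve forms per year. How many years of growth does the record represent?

16470 yr

Adjusted count: 16471 − 6 + 5 = 16470 varves.
One varve per year makes the duration 16470 years.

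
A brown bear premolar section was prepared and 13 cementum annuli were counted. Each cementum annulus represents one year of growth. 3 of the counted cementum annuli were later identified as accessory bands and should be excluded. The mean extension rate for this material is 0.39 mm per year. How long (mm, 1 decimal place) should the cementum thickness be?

3.9 mm

After corrections the count is 13 − 3 = 10 cementum annuli.
Predicted length = 0.39 mm/year × 10 years = 3.9 mm.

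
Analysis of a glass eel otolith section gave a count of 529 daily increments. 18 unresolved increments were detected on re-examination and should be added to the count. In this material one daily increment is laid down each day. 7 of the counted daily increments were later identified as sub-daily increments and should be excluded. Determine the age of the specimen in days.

540 d

True daily increment count = 529 − 7 + 18 = 540.
At one daily increment per day, that is 540 days.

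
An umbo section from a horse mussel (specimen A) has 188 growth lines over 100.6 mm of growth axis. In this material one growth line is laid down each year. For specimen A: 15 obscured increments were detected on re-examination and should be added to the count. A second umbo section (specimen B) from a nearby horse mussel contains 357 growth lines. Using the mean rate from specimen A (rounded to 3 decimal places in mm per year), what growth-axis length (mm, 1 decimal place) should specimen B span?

Specimen A: true growth line count = 188 + 15 = 203.
A: 100.6 mm over 203 years gives 100.6 / 203 ≈ 0.496 mm/year.
Length of B = 0.496 × 357 = 177.1 mm.

177.1 mm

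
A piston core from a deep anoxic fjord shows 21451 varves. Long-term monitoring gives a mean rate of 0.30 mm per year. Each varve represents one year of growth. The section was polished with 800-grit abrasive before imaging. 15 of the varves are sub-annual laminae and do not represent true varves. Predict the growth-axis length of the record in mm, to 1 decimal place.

6430.8 mm

After corrections the count is 21451 − 15 = 21436 varves.
Predicted length = 0.30 mm/year × 21436 years = 6430.8 mm.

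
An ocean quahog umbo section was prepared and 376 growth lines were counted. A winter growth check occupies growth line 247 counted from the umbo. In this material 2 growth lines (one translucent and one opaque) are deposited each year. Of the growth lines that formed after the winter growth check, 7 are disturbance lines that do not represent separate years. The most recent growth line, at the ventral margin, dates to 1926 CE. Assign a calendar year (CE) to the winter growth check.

1865 CE

The winter growth check sits at growth line 247 from the umbo, so 376 − 247 = 129 growth lines formed after it.
Excluding 7 false growth lines: 129 − 7 = 122.
122 growth lines at 2 per year is 122 / 2 = 61 years.
Counting back 61 years from 1926 CE places the winter growth check in 1926 − 61 = 1865 CE.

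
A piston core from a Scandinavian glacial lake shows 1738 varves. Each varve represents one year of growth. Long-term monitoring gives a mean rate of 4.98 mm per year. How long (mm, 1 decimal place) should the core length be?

8655.2 mm

1738 years of growth are recorded.
1738 years at 4.98 mm/year gives 4.98 × 1738 = 8655.2 mm.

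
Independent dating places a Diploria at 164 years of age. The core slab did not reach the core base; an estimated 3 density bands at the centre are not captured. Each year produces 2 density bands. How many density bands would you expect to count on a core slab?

325 density bands

164 years at 2 density bands per year gives 164 × 2 = 328 density bands.
328 − 3 missed = 325 density bands expected in the prepared section.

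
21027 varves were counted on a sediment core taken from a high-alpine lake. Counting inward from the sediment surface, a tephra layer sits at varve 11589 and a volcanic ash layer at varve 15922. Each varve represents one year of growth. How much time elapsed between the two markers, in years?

4333 years

Separation: 15922 − 11589 = 4333 varves.
That is 4333 years at one varve per year.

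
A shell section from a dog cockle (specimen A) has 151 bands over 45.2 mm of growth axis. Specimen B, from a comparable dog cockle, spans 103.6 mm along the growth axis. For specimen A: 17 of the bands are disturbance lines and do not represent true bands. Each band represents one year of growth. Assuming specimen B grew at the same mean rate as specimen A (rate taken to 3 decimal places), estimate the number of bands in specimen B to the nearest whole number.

Specimen A: correcting the raw count gives 151 − 17 = 134 true bands.
A: Mean rate = 45.2 mm / 134 years ≈ 0.337 mm/year.
Specimen B: 103.6 mm / 0.337 mm per year = 307.42 years ≈ 307 bands.

307 bands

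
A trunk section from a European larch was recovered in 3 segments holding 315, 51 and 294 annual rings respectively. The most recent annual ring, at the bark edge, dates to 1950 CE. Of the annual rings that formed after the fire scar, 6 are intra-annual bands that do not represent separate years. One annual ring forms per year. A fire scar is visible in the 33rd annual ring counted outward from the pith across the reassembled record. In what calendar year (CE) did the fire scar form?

1329 CE

Total annual rings = 315 + 51 + 294 = 660.
Between annual ring 33 and the bark edge there are 660 − 33 = 627 annual rings.
627 − 6 false = 621 true annual rings after the fire scar.
Counting back 621 years from 1950 CE places the fire scar in 1950 − 621 = 1329 CE.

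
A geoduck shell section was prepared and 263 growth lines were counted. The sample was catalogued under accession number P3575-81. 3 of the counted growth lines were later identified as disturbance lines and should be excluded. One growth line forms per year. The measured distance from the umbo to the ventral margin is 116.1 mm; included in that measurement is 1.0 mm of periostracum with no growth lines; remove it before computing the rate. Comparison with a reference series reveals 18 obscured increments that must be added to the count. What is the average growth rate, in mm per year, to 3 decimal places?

0.414 mm per year

After corrections the count is 263 − 3 + 18 = 278 growth lines.
Net length = 116.1 − 1.0 = 115.1 mm.
Mean rate = 115.1 mm / 278 years ≈ 0.414 mm per year.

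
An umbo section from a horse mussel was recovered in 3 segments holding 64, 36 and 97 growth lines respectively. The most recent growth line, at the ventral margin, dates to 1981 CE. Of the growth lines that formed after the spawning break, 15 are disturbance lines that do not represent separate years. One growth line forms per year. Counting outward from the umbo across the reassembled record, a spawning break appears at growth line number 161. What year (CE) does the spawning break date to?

Total growth lines = 64 + 36 + 97 = 197.
197 − 161 = 36 growth lines lie beyond the spawning break toward the ventral margin.
Removing the 15 false growth lines leaves 36 − 15 = 21 true growth lines beyond the spawning break.
1981 − 21 = 1960 CE.

1960 CE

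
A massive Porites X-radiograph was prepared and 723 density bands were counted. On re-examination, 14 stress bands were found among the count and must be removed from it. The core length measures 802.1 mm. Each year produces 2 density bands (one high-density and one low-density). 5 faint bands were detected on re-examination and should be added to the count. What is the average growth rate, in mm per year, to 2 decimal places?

Adjusted count: 723 − 14 + 5 = 714 density bands.
With 2 density bands per year, 714 / 2 = 357 years.
Mean rate = 802.1 mm / 357 years ≈ 2.25 mm per year.

2.25 mm per year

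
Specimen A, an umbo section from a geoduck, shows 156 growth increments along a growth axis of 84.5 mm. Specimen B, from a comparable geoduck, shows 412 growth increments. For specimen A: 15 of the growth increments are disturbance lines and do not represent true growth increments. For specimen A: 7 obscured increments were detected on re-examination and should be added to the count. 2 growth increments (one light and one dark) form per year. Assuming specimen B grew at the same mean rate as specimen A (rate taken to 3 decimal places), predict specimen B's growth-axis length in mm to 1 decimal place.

Specimen A: adjusted count: 156 − 15 + 7 = 148 growth increments.
Specimen A: 148 growth increments at 2 per year is 148 / 2 = 74 years.
A: Extension rate ≈ 84.5 / 74 = 1.142 mm/yr.
Specimen B: 412 growth increments at 2 per year is 412 / 2 = 206 years. Length of B = 1.142 × 206 = 235.3 mm.

235.3 mm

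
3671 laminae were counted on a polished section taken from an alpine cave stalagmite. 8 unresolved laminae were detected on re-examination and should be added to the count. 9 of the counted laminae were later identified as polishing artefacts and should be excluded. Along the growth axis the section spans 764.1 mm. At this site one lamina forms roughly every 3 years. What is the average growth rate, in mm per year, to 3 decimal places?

0.069 mm per year

Correcting the raw count gives 3671 − 9 + 8 = 3670 true laminae.
At 3 years per lamina, 3670 × 3 = 11010 years.
764.1 mm over 11010 years gives 764.1 / 11010 ≈ 0.069 mm per year.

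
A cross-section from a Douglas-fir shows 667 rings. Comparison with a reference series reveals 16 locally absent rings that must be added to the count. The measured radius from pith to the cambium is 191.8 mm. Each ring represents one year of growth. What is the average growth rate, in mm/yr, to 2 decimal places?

0.28 mm/yr

After corrections the count is 667 + 16 = 683 rings.
191.8 mm over 683 years gives 191.8 / 683 ≈ 0.28 mm/yr.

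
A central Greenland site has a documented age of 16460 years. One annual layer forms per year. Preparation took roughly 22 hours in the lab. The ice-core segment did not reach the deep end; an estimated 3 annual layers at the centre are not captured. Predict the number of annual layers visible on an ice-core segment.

16457 annual layers

Expected annual layers over 16460 years: 16460.
Less the 3 uncaptured annual layers: 16460 − 3 = 16457.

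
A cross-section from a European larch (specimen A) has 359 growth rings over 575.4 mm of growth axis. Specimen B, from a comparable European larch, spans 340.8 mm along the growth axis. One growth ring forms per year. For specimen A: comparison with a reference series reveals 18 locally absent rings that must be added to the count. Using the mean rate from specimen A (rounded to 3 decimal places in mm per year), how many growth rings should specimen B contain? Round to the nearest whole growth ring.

Specimen A: adjusted count: 359 + 18 = 377 growth rings.
A: Mean rate = 575.4 mm / 377 years ≈ 1.526 mm/year.
Specimen B: 340.8 mm / 1.526 mm per year = 223.33 years ≈ 223 growth rings.

223 growth rings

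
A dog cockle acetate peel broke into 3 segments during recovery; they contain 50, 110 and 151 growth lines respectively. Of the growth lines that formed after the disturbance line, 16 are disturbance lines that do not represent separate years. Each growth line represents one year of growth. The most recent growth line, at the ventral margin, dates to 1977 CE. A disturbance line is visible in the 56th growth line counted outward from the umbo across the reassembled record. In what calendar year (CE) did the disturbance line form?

Total growth lines = 50 + 110 + 151 = 311.
311 − 56 = 255 growth lines lie beyond the disturbance line toward the ventral margin.
Excluding 16 false growth lines: 255 − 16 = 239.
1977 − 239 = 1738 CE.

1738 CE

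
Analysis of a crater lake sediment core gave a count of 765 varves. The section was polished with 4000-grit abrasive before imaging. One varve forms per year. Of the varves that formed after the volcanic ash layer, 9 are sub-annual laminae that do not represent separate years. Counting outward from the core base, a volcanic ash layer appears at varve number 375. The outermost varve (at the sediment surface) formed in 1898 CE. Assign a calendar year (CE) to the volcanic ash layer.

1517 CE

765 − 375 = 390 varves lie beyond the volcanic ash layer toward the sediment surface.
Removing the 9 false varves leaves 390 − 9 = 381 true varves beyond the volcanic ash layer.
Counting back 381 years from 1898 CE places the volcanic ash layer in 1898 − 381 = 1517 CE.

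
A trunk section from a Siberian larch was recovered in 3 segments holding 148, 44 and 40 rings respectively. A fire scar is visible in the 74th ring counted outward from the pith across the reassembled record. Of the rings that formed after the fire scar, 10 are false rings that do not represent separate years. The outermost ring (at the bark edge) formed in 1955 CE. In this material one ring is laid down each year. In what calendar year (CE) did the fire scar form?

1807 CE

Total rings = 148 + 44 + 40 = 232.
232 − 74 = 158 rings lie beyond the fire scar toward the bark edge.
158 − 10 false = 148 true rings after the fire scar.
Counting back 148 years from 1955 CE places the fire scar in 1955 − 148 = 1807 CE.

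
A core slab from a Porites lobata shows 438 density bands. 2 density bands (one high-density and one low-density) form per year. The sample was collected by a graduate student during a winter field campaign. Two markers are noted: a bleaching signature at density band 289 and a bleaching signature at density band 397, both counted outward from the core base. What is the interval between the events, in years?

54 years

Separation: 397 − 289 = 108 density bands.
Dividing by 2 density bands per year: 108 / 2 = 54 years.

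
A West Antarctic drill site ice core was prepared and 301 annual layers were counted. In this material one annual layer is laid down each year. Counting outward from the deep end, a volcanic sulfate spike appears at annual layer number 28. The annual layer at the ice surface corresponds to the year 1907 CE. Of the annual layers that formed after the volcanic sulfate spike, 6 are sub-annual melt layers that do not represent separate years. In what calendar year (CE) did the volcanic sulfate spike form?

Between annual layer 28 and the ice surface there are 301 − 28 = 273 annual layers.
Removing the 6 false annual layers leaves 273 − 6 = 267 true annual layers beyond the volcanic sulfate spike.
Counting back 267 years from 1907 CE places the volcanic sulfate spike in 1907 − 267 = 1640 CE.

1640 CE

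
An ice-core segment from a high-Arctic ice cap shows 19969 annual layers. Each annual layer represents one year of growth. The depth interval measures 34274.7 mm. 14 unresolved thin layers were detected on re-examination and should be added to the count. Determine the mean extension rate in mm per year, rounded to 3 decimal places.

True annual layer count = 19969 + 14 = 19983.
Mean rate = 34274.7 mm / 19983 years ≈ 1.715 mm per year.

1.715 mm per year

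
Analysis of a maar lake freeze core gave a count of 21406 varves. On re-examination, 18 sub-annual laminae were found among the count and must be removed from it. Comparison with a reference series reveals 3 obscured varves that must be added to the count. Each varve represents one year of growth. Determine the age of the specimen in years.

21391 years

Adjusted count: 21406 − 18 + 3 = 21391 varves.
With a one-to-one varve periodicity this is 21391 years.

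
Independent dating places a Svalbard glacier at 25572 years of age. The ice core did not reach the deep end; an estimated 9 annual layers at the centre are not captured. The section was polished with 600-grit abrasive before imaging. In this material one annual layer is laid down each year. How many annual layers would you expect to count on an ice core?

25563 annual layers

At one annual layer per year, 25572 years correspond to 25572 annual layers.
25572 − 9 missed = 25563 annual layers expected in the prepared section.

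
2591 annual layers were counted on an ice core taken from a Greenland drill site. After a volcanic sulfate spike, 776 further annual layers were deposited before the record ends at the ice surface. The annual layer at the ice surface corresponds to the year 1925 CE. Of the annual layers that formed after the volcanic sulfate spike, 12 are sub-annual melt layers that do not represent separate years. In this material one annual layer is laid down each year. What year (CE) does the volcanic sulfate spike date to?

There are 776 annual layers younger than the volcanic sulfate spike.
776 − 12 false = 764 true annual layers after the volcanic sulfate spike.
1925 − 764 = 1161 CE.

1161 CE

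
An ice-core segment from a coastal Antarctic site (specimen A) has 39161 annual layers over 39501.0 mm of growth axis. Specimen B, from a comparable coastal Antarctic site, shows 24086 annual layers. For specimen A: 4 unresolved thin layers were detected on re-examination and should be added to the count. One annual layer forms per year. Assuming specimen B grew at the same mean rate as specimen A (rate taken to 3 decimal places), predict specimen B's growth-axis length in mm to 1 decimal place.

Specimen A: after corrections the count is 39161 + 4 = 39165 annual layers.
A: Mean rate = 39501.0 mm / 39165 years ≈ 1.009 mm/yr.
B's length ≈ 1.009 × 24086 = 24302.8 mm.

24302.8 mm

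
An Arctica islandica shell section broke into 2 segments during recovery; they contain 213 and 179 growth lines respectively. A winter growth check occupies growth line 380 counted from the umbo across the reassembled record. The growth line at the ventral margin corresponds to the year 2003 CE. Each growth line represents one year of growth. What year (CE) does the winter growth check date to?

1991 CE

Total growth lines = 213 + 179 = 392.
The winter growth check sits at growth line 380 from the umbo, so 392 − 380 = 12 growth lines formed after it.
The growth line at the ventral margin is 2003 CE, so the winter growth check dates to 2003 − 12 = 1991 CE.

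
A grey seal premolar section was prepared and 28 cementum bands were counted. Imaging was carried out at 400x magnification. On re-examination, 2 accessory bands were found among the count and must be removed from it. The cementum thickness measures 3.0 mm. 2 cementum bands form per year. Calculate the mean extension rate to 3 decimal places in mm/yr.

After corrections the count is 28 − 2 = 26 cementum bands.
With 2 cementum bands per year, 26 / 2 = 13 years.
Mean rate = 3.0 mm / 13 years ≈ 0.231 mm/yr.

0.231 mm/yr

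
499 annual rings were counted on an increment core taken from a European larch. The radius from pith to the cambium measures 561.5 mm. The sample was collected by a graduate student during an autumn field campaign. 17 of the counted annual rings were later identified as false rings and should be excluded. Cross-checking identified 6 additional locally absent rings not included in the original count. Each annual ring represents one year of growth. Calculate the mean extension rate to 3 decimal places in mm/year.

True annual ring count = 499 − 17 + 6 = 488.
Extension rate ≈ 561.5 / 488 = 1.151 mm/year.

1.151 mm/year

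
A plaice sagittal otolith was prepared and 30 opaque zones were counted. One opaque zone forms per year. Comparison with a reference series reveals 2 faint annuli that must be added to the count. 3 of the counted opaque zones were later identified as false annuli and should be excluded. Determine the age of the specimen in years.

29 yr

After corrections the count is 30 − 3 + 2 = 29 opaque zones.
One opaque zone per year makes the duration 29 years.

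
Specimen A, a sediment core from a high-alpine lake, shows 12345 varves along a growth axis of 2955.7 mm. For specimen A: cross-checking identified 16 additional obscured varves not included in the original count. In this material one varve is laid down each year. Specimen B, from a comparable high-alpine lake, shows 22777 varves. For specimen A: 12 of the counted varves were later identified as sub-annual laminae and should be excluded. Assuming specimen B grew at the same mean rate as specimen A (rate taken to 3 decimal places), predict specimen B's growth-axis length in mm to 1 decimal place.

5443.7 mm

Specimen A: true varve count = 12345 − 12 + 16 = 12349.
A: Extension rate ≈ 2955.7 / 12349 = 0.239 mm per year.
B's length ≈ 0.239 × 22777 = 5443.7 mm.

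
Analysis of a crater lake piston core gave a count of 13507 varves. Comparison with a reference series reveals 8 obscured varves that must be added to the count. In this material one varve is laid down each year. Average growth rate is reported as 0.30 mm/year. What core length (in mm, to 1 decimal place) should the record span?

After corrections the count is 13507 + 8 = 13515 varves.
Predicted length = 0.30 mm/year × 13515 years = 4054.5 mm.

4054.5 mm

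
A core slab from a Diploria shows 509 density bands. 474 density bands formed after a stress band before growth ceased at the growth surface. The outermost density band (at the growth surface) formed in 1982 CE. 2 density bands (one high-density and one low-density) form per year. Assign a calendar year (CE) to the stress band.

1745 CE

474 density bands formed after the stress band.
With 2 density bands per year, 474 / 2 = 237 years.
The density band at the growth surface is 1982 CE, so the stress band dates to 1982 − 237 = 1745 CE.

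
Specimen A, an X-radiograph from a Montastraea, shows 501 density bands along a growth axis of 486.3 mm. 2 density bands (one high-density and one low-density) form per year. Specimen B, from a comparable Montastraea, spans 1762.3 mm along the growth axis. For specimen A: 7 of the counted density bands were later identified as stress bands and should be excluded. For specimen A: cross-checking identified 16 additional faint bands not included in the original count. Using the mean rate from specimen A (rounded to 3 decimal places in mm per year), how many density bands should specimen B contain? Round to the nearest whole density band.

1848 density bands

Specimen A: true density band count = 501 − 7 + 16 = 510.
Specimen A: 510 density bands at 2 per year is 510 / 2 = 255 years.
A: 486.3 mm over 255 years gives 486.3 / 255 ≈ 1.907 mm/yr.
Specimen B: 1762.3 mm / 1.907 mm per year = 924.12 years; at 2 density bands per year that is 924.12 × 2 ≈ 1848 density bands.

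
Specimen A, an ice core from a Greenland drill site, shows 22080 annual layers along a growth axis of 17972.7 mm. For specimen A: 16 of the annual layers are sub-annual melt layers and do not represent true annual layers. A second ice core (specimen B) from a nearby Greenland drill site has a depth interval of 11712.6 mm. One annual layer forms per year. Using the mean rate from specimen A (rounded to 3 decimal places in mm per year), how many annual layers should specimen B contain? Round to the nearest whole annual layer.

14371 annual layers

Specimen A: after corrections the count is 22080 − 16 = 22064 annual layers.
A: 17972.7 mm over 22064 years gives 17972.7 / 22064 ≈ 0.815 mm/yr.
B spans 11712.6 / 0.815 = 14371.29 years ≈ 14371 annual layers.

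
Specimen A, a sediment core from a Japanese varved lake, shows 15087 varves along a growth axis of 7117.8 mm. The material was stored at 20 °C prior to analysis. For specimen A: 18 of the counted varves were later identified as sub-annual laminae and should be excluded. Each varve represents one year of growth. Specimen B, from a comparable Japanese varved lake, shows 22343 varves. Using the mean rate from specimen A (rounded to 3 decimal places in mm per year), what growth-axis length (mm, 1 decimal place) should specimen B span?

Specimen A: true varve count = 15087 − 18 = 15069.
A: 7117.8 mm over 15069 years gives 7117.8 / 15069 ≈ 0.472 mm per year.
Length of B = 0.472 × 22343 = 10545.9 mm.

10545.9 mm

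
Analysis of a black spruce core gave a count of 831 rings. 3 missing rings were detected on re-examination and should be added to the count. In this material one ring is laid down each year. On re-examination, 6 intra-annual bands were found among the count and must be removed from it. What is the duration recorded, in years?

Correcting the raw count gives 831 − 6 + 3 = 828 true rings.
With a one-to-one ring periodicity this is 828 years.

828 years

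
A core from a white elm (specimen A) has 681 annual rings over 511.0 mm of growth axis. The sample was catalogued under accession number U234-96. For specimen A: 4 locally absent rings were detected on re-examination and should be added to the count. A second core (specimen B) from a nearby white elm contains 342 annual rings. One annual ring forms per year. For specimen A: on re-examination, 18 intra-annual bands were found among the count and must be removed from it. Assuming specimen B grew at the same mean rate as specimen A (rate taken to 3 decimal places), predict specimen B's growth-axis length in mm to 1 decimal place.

Specimen A: correcting the raw count gives 681 − 18 + 4 = 667 true annual rings.
A: 511.0 mm over 667 years gives 511.0 / 667 ≈ 0.766 mm per year.
B's length ≈ 0.766 × 342 = 262.0 mm.

262.0 mm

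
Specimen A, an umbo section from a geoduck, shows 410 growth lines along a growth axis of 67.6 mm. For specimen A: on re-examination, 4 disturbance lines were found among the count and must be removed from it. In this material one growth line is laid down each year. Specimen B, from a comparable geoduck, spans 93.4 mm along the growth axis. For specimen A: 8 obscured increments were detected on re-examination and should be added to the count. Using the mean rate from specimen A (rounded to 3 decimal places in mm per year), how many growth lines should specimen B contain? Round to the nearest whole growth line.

573 growth lines

Specimen A: true growth line count = 410 − 4 + 8 = 414.
A: Extension rate ≈ 67.6 / 414 = 0.163 mm per year.
B spans 93.4 / 0.163 = 573.01 years ≈ 573 growth lines.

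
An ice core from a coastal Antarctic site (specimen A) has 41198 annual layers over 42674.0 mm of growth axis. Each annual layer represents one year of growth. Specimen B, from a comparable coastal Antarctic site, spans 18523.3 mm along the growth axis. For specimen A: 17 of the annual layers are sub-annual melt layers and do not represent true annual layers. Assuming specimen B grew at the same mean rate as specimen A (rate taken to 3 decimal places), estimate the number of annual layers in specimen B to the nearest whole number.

17880 annual layers

Specimen A: true annual layer count = 41198 − 17 = 41181.
A: Extension rate ≈ 42674.0 / 41181 = 1.036 mm per year.
B spans 18523.3 / 1.036 = 17879.63 years ≈ 17880 annual layers.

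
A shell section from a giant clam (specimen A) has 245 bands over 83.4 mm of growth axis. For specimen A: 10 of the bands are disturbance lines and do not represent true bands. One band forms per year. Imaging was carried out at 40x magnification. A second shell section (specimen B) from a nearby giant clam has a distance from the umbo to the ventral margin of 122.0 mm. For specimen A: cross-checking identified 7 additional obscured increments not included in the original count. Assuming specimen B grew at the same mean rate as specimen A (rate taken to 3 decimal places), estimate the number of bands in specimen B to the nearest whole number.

354 bands

Specimen A: adjusted count: 245 − 10 + 7 = 242 bands.
A: Mean rate = 83.4 mm / 242 years ≈ 0.345 mm/yr.
Specimen B: 122.0 mm / 0.345 mm per year = 353.62 years ≈ 354 bands.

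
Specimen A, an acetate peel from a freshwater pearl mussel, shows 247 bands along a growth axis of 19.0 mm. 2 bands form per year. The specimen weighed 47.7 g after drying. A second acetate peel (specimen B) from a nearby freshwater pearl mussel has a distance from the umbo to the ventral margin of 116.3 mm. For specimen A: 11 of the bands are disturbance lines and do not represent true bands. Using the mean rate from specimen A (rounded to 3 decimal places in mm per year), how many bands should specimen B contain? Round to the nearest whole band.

Specimen A: correcting the raw count gives 247 − 11 = 236 true bands.
Specimen A: 236 bands at 2 per year is 236 / 2 = 118 years.
A: Mean rate = 19.0 mm / 118 years ≈ 0.161 mm/year.
Specimen B: 116.3 mm / 0.161 mm per year = 722.36 years; at 2 bands per year that is 722.36 × 2 ≈ 1445 bands.

1445 bands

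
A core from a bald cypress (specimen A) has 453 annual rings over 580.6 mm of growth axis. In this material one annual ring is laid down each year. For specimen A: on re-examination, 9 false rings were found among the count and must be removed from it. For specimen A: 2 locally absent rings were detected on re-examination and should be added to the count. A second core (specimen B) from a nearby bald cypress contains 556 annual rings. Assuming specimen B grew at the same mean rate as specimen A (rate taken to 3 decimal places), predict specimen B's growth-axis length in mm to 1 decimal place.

723.9 mm

Specimen A: after corrections the count is 453 − 9 + 2 = 446 annual rings.
A: Extension rate ≈ 580.6 / 446 = 1.302 mm/yr.
Length of B = 1.302 × 556 = 723.9 mm.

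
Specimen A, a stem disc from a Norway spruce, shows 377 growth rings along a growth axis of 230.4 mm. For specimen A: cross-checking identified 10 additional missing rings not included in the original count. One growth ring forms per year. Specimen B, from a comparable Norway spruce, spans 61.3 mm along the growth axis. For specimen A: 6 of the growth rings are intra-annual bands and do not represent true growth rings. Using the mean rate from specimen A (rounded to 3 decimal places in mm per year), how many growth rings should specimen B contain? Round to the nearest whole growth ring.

101 growth rings

Specimen A: after corrections the count is 377 − 6 + 10 = 381 growth rings.
A: 230.4 mm over 381 years gives 230.4 / 381 ≈ 0.605 mm per year.
Specimen B: 61.3 mm / 0.605 mm per year = 101.32 years ≈ 101 growth rings.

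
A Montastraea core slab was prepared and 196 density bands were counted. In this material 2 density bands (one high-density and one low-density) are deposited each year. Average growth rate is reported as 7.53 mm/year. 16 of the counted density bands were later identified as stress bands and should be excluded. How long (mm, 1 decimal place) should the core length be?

After corrections the count is 196 − 16 = 180 density bands.
180 density bands at 2 per year is 180 / 2 = 90 years.
Length ≈ 7.53 × 90 = 677.7 mm.

677.7 mm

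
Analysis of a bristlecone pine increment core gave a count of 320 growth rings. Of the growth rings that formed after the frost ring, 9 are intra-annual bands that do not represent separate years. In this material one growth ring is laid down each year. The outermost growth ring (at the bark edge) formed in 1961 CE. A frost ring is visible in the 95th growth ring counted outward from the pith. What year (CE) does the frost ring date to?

1745 CE

320 − 95 = 225 growth rings lie beyond the frost ring toward the bark edge.
225 − 9 false = 216 true growth rings after the frost ring.
Counting back 216 years from 1961 CE places the frost ring in 1961 − 216 = 1745 CE.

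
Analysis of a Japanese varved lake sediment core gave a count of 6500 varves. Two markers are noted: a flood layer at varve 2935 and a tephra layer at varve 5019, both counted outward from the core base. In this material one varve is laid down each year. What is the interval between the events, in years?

5019 − 2935 = 2084 varves lie between the two events.
That is 2084 years at one varve per year.

2084 years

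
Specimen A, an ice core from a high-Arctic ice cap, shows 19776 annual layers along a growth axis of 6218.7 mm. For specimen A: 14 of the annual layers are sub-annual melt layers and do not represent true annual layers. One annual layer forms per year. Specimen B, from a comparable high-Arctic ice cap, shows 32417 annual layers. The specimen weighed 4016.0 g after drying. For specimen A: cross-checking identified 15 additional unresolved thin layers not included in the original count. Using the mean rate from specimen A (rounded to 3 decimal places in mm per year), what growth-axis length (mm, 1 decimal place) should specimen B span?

Specimen A: after corrections the count is 19776 − 14 + 15 = 19777 annual layers.
A: Extension rate ≈ 6218.7 / 19777 = 0.314 mm/yr.
Length of B = 0.314 × 32417 = 10178.9 mm.

10178.9 mm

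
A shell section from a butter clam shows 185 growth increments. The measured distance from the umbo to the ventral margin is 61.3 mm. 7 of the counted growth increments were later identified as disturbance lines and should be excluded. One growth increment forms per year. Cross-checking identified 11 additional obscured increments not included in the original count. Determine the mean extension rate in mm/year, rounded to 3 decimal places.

Adjusted count: 185 − 7 + 11 = 189 growth increments.
61.3 mm over 189 years gives 61.3 / 189 ≈ 0.324 mm/year.

0.324 mm/year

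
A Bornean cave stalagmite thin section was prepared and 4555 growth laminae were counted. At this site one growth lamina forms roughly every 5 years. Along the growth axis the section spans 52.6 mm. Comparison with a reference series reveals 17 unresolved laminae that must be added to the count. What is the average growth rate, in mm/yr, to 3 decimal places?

True growth lamina count = 4555 + 17 = 4572.
Multiplying by 5 years per growth lamina: 4572 × 5 = 22860 years.
Mean rate = 52.6 mm / 22860 years ≈ 0.002 mm/yr.

0.002 mm/yr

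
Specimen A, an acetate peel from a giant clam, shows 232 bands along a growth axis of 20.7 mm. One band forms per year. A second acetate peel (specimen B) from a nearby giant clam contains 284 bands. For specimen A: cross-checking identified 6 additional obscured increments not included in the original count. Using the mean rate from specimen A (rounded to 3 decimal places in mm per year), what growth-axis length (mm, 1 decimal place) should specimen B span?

24.7 mm

Specimen A: adjusted count: 232 + 6 = 238 bands.
A: 20.7 mm over 238 years gives 20.7 / 238 ≈ 0.087 mm/year.
B's length ≈ 0.087 × 284 = 24.7 mm.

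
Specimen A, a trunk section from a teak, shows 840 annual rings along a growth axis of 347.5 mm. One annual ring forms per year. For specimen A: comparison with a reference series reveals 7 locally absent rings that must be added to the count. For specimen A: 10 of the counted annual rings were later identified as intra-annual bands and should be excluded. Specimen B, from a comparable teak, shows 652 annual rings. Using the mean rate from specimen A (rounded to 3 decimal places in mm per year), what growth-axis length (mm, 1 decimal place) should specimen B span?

Specimen A: adjusted count: 840 − 10 + 7 = 837 annual rings.
A: Mean rate = 347.5 mm / 837 years ≈ 0.415 mm per year.
B's length ≈ 0.415 × 652 = 270.6 mm.

270.6 mm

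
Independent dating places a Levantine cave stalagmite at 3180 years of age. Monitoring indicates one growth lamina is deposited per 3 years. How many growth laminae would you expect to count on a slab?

Expected growth laminae: 3180 / 3 = 1060.
So 1060 growth laminae should be present.

1060 growth laminae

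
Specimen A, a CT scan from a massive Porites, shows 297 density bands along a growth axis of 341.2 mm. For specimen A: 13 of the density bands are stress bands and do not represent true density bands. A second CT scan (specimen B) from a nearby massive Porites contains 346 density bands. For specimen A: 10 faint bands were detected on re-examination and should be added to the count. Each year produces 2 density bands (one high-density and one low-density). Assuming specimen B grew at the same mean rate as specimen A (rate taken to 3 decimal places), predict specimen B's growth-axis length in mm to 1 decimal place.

Specimen A: adjusted count: 297 − 13 + 10 = 294 density bands.
Specimen A: 294 density bands at 2 per year is 294 / 2 = 147 years.
A: Extension rate ≈ 341.2 / 147 = 2.321 mm per year.
Specimen B: with 2 density bands per year, 346 / 2 = 173 years. B's length ≈ 2.321 × 173 = 401.5 mm.

401.5 mm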